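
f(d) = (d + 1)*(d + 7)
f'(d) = 2*d + 8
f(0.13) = 8.06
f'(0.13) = 8.26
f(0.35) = 9.92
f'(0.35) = 8.70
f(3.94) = 54.04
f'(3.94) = 15.88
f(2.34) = 31.20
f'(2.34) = 12.68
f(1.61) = 22.47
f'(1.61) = 11.22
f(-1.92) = -4.67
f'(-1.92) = 4.16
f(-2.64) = -7.15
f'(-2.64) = 2.72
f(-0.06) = 6.52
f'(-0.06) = 7.88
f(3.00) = 40.00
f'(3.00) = 14.00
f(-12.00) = 55.00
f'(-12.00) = -16.00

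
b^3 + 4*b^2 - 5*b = b*(b - 1)*(b + 5)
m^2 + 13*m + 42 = (m + 6)*(m + 7)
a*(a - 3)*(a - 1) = a^3 - 4*a^2 + 3*a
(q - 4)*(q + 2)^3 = q^4 + 2*q^3 - 12*q^2 - 40*q - 32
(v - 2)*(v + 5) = v^2 + 3*v - 10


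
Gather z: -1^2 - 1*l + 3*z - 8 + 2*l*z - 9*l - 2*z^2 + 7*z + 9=-10*l - 2*z^2 + z*(2*l + 10)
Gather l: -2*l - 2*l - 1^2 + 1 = -4*l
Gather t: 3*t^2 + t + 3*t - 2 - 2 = 3*t^2 + 4*t - 4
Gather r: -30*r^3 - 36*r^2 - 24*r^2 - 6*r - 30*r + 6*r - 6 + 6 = -30*r^3 - 60*r^2 - 30*r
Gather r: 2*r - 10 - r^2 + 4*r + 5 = -r^2 + 6*r - 5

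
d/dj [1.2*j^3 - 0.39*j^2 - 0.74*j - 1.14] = 3.6*j^2 - 0.78*j - 0.74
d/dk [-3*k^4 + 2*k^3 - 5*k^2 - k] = -12*k^3 + 6*k^2 - 10*k - 1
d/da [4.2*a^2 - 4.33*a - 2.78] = 8.4*a - 4.33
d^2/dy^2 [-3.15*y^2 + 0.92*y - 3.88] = -6.30000000000000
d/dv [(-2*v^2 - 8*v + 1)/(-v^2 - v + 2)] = 3*(-2*v^2 - 2*v - 5)/(v^4 + 2*v^3 - 3*v^2 - 4*v + 4)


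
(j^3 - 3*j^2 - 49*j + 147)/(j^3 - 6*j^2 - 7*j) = (j^2 + 4*j - 21)/(j*(j + 1))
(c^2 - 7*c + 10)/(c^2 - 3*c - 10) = (c - 2)/(c + 2)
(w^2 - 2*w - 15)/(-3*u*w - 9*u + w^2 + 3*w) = (5 - w)/(3*u - w)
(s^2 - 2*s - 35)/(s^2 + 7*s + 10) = (s - 7)/(s + 2)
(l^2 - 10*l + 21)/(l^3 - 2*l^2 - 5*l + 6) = (l - 7)/(l^2 + l - 2)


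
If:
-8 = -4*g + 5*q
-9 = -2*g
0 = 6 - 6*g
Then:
No Solution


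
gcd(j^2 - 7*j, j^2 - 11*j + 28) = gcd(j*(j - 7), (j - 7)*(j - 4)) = j - 7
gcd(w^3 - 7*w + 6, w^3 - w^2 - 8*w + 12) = w^2 + w - 6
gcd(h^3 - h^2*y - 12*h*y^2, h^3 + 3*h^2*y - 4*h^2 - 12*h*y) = h^2 + 3*h*y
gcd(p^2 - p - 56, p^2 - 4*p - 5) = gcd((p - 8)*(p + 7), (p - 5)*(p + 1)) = 1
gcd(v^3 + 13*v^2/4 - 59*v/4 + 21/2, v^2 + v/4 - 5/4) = v - 1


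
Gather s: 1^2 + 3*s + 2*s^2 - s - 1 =2*s^2 + 2*s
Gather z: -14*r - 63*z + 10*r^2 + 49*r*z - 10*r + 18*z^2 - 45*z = 10*r^2 - 24*r + 18*z^2 + z*(49*r - 108)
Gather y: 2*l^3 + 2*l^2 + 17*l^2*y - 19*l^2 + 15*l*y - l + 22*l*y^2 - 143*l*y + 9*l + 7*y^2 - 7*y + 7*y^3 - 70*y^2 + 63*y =2*l^3 - 17*l^2 + 8*l + 7*y^3 + y^2*(22*l - 63) + y*(17*l^2 - 128*l + 56)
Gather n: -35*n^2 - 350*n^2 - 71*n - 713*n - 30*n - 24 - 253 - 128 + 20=-385*n^2 - 814*n - 385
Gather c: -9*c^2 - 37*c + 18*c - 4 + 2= -9*c^2 - 19*c - 2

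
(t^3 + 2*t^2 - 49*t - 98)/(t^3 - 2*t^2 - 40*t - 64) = (t^2 - 49)/(t^2 - 4*t - 32)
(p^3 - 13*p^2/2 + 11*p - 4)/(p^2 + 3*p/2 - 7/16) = 8*(2*p^3 - 13*p^2 + 22*p - 8)/(16*p^2 + 24*p - 7)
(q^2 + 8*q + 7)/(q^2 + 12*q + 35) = (q + 1)/(q + 5)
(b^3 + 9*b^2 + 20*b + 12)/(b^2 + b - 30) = (b^2 + 3*b + 2)/(b - 5)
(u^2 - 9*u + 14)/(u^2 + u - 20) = (u^2 - 9*u + 14)/(u^2 + u - 20)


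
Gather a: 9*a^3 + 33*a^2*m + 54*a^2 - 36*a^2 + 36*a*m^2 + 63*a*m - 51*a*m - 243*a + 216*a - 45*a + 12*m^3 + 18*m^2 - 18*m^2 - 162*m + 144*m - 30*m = 9*a^3 + a^2*(33*m + 18) + a*(36*m^2 + 12*m - 72) + 12*m^3 - 48*m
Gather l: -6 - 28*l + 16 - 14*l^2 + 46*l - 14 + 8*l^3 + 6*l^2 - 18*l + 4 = 8*l^3 - 8*l^2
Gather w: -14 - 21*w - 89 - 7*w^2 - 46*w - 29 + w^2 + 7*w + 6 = -6*w^2 - 60*w - 126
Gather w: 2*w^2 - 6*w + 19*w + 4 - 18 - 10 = 2*w^2 + 13*w - 24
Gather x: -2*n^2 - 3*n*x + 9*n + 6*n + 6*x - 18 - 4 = -2*n^2 + 15*n + x*(6 - 3*n) - 22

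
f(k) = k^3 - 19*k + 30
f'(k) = 3*k^2 - 19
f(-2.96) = 60.31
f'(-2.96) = 7.28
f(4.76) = 47.41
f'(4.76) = 48.97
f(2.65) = -1.74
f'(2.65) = 2.07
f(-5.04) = -2.26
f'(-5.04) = 57.20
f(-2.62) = 61.80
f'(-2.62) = 1.59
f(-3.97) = 42.86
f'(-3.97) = 28.28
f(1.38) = 6.41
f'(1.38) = -13.29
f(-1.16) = 50.48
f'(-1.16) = -14.96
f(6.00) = 132.00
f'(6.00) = 89.00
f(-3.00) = 60.00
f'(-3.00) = 8.00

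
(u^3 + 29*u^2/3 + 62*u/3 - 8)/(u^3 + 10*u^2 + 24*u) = (u - 1/3)/u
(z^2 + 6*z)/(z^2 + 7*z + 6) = z/(z + 1)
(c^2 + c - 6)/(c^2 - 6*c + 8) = (c + 3)/(c - 4)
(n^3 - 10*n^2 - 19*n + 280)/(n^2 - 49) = (n^2 - 3*n - 40)/(n + 7)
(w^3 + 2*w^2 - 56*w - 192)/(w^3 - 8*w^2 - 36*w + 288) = (w + 4)/(w - 6)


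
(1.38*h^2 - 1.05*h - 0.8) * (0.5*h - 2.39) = 0.69*h^3 - 3.8232*h^2 + 2.1095*h + 1.912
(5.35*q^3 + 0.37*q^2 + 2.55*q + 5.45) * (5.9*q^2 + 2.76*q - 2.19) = 31.565*q^5 + 16.949*q^4 + 4.3497*q^3 + 38.3827*q^2 + 9.4575*q - 11.9355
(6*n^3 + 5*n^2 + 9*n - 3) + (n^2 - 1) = 6*n^3 + 6*n^2 + 9*n - 4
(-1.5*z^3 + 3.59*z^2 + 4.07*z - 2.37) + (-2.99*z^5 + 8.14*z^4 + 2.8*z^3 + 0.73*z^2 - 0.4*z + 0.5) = -2.99*z^5 + 8.14*z^4 + 1.3*z^3 + 4.32*z^2 + 3.67*z - 1.87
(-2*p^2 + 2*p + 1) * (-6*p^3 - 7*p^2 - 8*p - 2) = 12*p^5 + 2*p^4 - 4*p^3 - 19*p^2 - 12*p - 2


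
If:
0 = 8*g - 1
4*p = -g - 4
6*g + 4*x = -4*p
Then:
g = 1/8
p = -33/32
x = 27/32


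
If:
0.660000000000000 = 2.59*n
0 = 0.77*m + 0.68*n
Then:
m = -0.23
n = 0.25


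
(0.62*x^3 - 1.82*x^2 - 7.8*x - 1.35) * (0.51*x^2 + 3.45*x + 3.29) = 0.3162*x^5 + 1.2108*x^4 - 8.2172*x^3 - 33.5863*x^2 - 30.3195*x - 4.4415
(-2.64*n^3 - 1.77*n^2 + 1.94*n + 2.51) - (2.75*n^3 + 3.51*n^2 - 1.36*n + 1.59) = -5.39*n^3 - 5.28*n^2 + 3.3*n + 0.92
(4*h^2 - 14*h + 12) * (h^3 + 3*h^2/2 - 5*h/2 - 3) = 4*h^5 - 8*h^4 - 19*h^3 + 41*h^2 + 12*h - 36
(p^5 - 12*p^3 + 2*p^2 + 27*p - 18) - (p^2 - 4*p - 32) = p^5 - 12*p^3 + p^2 + 31*p + 14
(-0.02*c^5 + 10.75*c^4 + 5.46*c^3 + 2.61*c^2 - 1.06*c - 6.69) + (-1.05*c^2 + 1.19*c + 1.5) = -0.02*c^5 + 10.75*c^4 + 5.46*c^3 + 1.56*c^2 + 0.13*c - 5.19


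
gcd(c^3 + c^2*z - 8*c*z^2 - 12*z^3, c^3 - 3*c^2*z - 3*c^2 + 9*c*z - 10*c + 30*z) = -c + 3*z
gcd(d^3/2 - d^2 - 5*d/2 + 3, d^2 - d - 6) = d^2 - d - 6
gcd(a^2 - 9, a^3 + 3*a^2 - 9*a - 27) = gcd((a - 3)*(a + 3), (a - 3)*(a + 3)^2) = a^2 - 9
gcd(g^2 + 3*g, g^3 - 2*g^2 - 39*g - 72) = g + 3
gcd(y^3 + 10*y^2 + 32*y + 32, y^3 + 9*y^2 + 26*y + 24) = y^2 + 6*y + 8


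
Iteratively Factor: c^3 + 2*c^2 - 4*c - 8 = (c + 2)*(c^2 - 4) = (c + 2)^2*(c - 2)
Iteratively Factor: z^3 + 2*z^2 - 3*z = (z)*(z^2 + 2*z - 3) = z*(z - 1)*(z + 3)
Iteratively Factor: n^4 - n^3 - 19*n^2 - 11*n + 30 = (n + 3)*(n^3 - 4*n^2 - 7*n + 10) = (n - 5)*(n + 3)*(n^2 + n - 2) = (n - 5)*(n + 2)*(n + 3)*(n - 1)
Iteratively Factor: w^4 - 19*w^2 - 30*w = (w + 3)*(w^3 - 3*w^2 - 10*w) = (w - 5)*(w + 3)*(w^2 + 2*w) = (w - 5)*(w + 2)*(w + 3)*(w)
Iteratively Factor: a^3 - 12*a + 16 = (a + 4)*(a^2 - 4*a + 4) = (a - 2)*(a + 4)*(a - 2)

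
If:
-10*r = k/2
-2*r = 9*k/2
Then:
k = 0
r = 0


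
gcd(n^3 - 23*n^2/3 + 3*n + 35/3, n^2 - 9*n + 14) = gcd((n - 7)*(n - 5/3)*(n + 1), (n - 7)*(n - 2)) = n - 7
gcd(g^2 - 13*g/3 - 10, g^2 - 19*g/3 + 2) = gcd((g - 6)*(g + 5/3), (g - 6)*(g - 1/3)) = g - 6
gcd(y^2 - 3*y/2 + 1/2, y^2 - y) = y - 1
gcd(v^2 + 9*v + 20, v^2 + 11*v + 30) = v + 5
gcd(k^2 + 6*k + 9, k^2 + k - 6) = k + 3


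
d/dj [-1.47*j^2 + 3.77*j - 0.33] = 3.77 - 2.94*j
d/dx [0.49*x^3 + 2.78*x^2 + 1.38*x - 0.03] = 1.47*x^2 + 5.56*x + 1.38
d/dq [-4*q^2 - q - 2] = -8*q - 1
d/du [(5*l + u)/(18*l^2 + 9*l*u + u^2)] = (18*l^2 + 9*l*u + u^2 - (5*l + u)*(9*l + 2*u))/(18*l^2 + 9*l*u + u^2)^2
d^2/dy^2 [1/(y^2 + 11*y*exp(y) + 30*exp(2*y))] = (-(y^2 + 11*y*exp(y) + 30*exp(2*y))*(11*y*exp(y) + 120*exp(2*y) + 22*exp(y) + 2) + 2*(11*y*exp(y) + 2*y + 60*exp(2*y) + 11*exp(y))^2)/(y^2 + 11*y*exp(y) + 30*exp(2*y))^3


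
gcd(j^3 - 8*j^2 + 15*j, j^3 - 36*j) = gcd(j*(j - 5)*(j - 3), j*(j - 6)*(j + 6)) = j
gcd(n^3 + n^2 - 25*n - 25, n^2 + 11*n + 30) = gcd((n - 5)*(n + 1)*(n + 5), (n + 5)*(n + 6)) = n + 5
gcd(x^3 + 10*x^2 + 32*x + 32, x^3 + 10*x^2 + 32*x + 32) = x^3 + 10*x^2 + 32*x + 32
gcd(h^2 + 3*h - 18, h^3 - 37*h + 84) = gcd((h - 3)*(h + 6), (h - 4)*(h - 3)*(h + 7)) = h - 3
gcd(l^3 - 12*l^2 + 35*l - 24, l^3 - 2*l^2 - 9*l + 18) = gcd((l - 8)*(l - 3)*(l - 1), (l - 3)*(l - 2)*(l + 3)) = l - 3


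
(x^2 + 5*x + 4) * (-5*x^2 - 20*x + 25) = -5*x^4 - 45*x^3 - 95*x^2 + 45*x + 100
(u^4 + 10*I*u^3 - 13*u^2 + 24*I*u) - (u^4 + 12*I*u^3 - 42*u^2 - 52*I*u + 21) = -2*I*u^3 + 29*u^2 + 76*I*u - 21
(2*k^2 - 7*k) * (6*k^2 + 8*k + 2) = 12*k^4 - 26*k^3 - 52*k^2 - 14*k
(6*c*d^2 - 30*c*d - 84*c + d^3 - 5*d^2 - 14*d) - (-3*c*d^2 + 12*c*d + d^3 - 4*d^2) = 9*c*d^2 - 42*c*d - 84*c - d^2 - 14*d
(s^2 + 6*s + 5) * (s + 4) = s^3 + 10*s^2 + 29*s + 20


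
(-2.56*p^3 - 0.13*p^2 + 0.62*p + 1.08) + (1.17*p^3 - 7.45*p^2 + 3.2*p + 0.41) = -1.39*p^3 - 7.58*p^2 + 3.82*p + 1.49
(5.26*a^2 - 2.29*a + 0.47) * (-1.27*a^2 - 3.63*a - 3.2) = -6.6802*a^4 - 16.1855*a^3 - 9.1162*a^2 + 5.6219*a - 1.504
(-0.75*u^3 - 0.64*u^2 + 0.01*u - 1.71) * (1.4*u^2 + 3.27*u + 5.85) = -1.05*u^5 - 3.3485*u^4 - 6.4663*u^3 - 6.1053*u^2 - 5.5332*u - 10.0035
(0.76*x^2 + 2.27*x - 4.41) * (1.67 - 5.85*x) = -4.446*x^3 - 12.0103*x^2 + 29.5894*x - 7.3647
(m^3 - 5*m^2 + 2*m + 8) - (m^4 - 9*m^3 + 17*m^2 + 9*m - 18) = -m^4 + 10*m^3 - 22*m^2 - 7*m + 26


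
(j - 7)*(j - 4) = j^2 - 11*j + 28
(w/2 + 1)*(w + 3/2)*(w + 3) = w^3/2 + 13*w^2/4 + 27*w/4 + 9/2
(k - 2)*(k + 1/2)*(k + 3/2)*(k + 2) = k^4 + 2*k^3 - 13*k^2/4 - 8*k - 3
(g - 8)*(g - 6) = g^2 - 14*g + 48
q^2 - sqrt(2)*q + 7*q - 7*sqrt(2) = (q + 7)*(q - sqrt(2))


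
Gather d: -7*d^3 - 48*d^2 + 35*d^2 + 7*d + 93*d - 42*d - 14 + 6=-7*d^3 - 13*d^2 + 58*d - 8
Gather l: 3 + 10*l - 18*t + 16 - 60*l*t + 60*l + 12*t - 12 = l*(70 - 60*t) - 6*t + 7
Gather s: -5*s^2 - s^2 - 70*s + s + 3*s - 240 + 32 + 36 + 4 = -6*s^2 - 66*s - 168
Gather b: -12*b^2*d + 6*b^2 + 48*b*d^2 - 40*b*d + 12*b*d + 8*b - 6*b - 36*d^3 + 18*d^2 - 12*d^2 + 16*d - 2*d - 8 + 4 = b^2*(6 - 12*d) + b*(48*d^2 - 28*d + 2) - 36*d^3 + 6*d^2 + 14*d - 4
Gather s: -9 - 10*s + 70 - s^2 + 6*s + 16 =-s^2 - 4*s + 77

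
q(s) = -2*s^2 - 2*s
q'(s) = -4*s - 2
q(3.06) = -24.85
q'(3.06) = -14.24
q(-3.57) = -18.35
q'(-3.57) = 12.28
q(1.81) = -10.17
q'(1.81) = -9.24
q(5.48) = -71.02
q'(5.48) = -23.92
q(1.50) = -7.50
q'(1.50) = -8.00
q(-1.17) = -0.40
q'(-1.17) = 2.68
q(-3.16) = -13.65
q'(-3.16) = 10.64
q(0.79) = -2.83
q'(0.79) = -5.16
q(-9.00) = -144.00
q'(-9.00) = 34.00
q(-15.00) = -420.00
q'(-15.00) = 58.00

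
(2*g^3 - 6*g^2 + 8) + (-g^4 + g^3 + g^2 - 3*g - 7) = -g^4 + 3*g^3 - 5*g^2 - 3*g + 1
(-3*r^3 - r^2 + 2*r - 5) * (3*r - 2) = -9*r^4 + 3*r^3 + 8*r^2 - 19*r + 10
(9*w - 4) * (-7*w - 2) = -63*w^2 + 10*w + 8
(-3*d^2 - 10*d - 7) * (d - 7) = -3*d^3 + 11*d^2 + 63*d + 49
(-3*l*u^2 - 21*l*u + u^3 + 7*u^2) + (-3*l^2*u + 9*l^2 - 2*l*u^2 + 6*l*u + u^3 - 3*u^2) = -3*l^2*u + 9*l^2 - 5*l*u^2 - 15*l*u + 2*u^3 + 4*u^2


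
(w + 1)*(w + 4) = w^2 + 5*w + 4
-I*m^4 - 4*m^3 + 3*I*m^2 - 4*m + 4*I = (m - 2*I)^2*(m - I)*(-I*m + 1)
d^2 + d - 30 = (d - 5)*(d + 6)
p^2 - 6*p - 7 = (p - 7)*(p + 1)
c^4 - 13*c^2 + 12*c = c*(c - 3)*(c - 1)*(c + 4)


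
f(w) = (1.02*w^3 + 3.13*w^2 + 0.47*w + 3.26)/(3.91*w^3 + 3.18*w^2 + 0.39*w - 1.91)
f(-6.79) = 0.16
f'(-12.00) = -0.00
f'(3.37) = -0.06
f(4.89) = 0.37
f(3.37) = 0.43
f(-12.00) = 0.21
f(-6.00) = 0.15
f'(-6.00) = -0.02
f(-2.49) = -0.13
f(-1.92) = -0.36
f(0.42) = -4.56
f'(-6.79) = -0.02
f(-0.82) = -1.97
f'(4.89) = -0.02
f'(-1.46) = -1.31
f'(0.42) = -30.19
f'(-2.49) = -0.26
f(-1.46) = -0.77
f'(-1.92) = -0.59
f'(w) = (-11.73*w^2 - 6.36*w - 0.39)*(1.02*w^3 + 3.13*w^2 + 0.47*w + 3.26)/(3.91*w^3 + 3.18*w^2 + 0.39*w - 1.91)^2 + (3.06*w^2 + 6.26*w + 0.47)/(3.91*w^3 + 3.18*w^2 + 0.39*w - 1.91) = (-8.9947*w^4 - 2.8798*w^3 - 44.3583*w^2 - 32.6902*w - 2.1691)/(15.2881*w^6 + 24.8676*w^5 + 13.1622*w^4 - 12.4558*w^3 - 11.9955*w^2 - 1.4898*w + 3.6481)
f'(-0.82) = -1.52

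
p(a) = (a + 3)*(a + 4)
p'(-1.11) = 4.78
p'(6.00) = 19.00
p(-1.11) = 5.46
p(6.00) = 90.00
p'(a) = 2*a + 7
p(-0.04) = 11.72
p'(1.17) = 9.34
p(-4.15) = 0.17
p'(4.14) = 15.28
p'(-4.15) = -1.30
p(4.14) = 58.12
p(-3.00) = 0.00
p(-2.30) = 1.19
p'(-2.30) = 2.40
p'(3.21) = 13.42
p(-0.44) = 9.11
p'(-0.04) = 6.92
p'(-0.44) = 6.12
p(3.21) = 44.77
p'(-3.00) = 1.00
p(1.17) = 21.56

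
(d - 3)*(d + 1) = d^2 - 2*d - 3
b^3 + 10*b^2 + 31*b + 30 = (b + 2)*(b + 3)*(b + 5)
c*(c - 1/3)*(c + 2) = c^3 + 5*c^2/3 - 2*c/3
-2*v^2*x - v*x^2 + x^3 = x*(-2*v + x)*(v + x)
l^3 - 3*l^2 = l^2*(l - 3)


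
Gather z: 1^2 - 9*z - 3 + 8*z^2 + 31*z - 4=8*z^2 + 22*z - 6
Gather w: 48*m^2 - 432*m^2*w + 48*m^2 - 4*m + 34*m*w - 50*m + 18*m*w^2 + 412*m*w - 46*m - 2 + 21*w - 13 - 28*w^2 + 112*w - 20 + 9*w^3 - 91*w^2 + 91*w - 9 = 96*m^2 - 100*m + 9*w^3 + w^2*(18*m - 119) + w*(-432*m^2 + 446*m + 224) - 44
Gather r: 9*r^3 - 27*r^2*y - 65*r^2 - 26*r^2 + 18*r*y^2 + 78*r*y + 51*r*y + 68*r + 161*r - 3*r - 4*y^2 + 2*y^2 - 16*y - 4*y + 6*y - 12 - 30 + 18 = 9*r^3 + r^2*(-27*y - 91) + r*(18*y^2 + 129*y + 226) - 2*y^2 - 14*y - 24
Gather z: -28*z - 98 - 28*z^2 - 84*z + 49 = -28*z^2 - 112*z - 49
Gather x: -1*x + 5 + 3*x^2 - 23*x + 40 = 3*x^2 - 24*x + 45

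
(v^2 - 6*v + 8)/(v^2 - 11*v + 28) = (v - 2)/(v - 7)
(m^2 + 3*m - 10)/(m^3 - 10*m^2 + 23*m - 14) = (m + 5)/(m^2 - 8*m + 7)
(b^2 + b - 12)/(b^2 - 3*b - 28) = (b - 3)/(b - 7)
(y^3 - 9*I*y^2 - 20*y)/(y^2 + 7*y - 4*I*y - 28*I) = y*(y - 5*I)/(y + 7)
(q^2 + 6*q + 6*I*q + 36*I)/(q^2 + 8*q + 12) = (q + 6*I)/(q + 2)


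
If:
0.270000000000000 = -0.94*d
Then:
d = -0.29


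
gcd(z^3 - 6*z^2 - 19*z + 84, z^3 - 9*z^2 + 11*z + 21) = z^2 - 10*z + 21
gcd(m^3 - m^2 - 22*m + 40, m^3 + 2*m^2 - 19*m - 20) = m^2 + m - 20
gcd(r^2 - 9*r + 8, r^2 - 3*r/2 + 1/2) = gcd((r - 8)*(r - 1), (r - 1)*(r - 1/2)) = r - 1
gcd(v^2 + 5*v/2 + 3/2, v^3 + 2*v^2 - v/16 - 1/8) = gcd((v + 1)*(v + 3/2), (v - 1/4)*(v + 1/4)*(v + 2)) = 1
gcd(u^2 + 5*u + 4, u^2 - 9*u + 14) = 1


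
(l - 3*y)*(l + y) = l^2 - 2*l*y - 3*y^2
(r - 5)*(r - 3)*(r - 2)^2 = r^4 - 12*r^3 + 51*r^2 - 92*r + 60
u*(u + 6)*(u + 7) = u^3 + 13*u^2 + 42*u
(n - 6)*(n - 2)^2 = n^3 - 10*n^2 + 28*n - 24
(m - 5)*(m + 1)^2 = m^3 - 3*m^2 - 9*m - 5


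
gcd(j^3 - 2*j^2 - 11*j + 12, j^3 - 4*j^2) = j - 4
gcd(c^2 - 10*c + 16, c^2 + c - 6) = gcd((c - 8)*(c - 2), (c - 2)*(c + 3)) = c - 2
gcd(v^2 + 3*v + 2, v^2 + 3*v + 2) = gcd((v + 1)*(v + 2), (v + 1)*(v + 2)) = v^2 + 3*v + 2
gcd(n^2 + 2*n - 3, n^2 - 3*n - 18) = n + 3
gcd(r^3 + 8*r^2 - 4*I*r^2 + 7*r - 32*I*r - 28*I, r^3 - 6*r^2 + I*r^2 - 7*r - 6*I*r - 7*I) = r + 1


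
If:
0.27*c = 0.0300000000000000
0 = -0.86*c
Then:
No Solution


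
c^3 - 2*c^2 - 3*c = c*(c - 3)*(c + 1)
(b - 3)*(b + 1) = b^2 - 2*b - 3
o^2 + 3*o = o*(o + 3)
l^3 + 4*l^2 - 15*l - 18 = (l - 3)*(l + 1)*(l + 6)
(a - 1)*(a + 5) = a^2 + 4*a - 5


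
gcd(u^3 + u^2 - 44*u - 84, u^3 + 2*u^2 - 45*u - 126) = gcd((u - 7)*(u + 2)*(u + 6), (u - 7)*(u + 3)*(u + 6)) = u^2 - u - 42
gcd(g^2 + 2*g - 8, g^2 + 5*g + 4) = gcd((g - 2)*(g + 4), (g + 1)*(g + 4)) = g + 4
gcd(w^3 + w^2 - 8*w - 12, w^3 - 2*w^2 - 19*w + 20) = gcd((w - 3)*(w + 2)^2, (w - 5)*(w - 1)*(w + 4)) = 1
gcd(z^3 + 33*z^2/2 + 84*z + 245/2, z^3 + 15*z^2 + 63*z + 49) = z^2 + 14*z + 49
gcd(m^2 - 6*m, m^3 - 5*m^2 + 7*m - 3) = 1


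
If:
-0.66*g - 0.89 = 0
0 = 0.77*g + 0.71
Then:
No Solution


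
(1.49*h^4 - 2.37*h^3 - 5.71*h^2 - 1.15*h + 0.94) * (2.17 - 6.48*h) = -9.6552*h^5 + 18.5909*h^4 + 31.8579*h^3 - 4.9387*h^2 - 8.5867*h + 2.0398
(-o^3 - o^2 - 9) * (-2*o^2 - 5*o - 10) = 2*o^5 + 7*o^4 + 15*o^3 + 28*o^2 + 45*o + 90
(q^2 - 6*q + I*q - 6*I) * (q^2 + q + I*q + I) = q^4 - 5*q^3 + 2*I*q^3 - 7*q^2 - 10*I*q^2 + 5*q - 12*I*q + 6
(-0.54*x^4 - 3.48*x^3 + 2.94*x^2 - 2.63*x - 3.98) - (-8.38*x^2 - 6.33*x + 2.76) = -0.54*x^4 - 3.48*x^3 + 11.32*x^2 + 3.7*x - 6.74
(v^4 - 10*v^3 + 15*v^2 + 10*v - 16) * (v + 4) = v^5 - 6*v^4 - 25*v^3 + 70*v^2 + 24*v - 64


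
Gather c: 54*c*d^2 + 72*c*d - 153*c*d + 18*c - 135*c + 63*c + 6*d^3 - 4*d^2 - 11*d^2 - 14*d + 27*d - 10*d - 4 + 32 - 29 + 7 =c*(54*d^2 - 81*d - 54) + 6*d^3 - 15*d^2 + 3*d + 6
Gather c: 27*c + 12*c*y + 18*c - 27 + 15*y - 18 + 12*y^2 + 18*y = c*(12*y + 45) + 12*y^2 + 33*y - 45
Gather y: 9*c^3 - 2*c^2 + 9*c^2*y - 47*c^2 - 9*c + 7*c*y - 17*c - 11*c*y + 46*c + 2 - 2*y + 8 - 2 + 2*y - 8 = 9*c^3 - 49*c^2 + 20*c + y*(9*c^2 - 4*c)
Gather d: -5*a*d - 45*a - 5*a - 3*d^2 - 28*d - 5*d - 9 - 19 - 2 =-50*a - 3*d^2 + d*(-5*a - 33) - 30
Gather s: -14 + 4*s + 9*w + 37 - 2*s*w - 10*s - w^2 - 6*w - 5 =s*(-2*w - 6) - w^2 + 3*w + 18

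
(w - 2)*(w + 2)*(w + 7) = w^3 + 7*w^2 - 4*w - 28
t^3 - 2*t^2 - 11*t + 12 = (t - 4)*(t - 1)*(t + 3)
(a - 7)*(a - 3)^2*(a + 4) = a^4 - 9*a^3 - a^2 + 141*a - 252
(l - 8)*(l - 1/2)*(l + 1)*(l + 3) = l^4 - 9*l^3/2 - 27*l^2 - 19*l/2 + 12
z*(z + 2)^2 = z^3 + 4*z^2 + 4*z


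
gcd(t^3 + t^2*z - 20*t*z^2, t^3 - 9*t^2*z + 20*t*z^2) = -t^2 + 4*t*z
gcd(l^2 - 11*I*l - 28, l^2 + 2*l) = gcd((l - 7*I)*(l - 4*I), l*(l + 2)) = 1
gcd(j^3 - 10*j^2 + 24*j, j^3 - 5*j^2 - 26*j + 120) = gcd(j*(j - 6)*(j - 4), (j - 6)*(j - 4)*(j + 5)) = j^2 - 10*j + 24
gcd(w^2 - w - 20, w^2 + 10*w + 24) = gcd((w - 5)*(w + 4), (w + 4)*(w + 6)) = w + 4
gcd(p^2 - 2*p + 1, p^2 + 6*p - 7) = p - 1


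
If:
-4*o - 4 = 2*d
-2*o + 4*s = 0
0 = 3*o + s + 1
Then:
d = -10/7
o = -2/7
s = -1/7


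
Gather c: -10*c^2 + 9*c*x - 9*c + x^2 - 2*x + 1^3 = -10*c^2 + c*(9*x - 9) + x^2 - 2*x + 1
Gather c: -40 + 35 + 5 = 0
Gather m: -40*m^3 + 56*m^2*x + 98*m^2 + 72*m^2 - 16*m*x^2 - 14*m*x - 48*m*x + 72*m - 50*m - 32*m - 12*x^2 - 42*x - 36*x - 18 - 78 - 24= -40*m^3 + m^2*(56*x + 170) + m*(-16*x^2 - 62*x - 10) - 12*x^2 - 78*x - 120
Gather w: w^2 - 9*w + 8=w^2 - 9*w + 8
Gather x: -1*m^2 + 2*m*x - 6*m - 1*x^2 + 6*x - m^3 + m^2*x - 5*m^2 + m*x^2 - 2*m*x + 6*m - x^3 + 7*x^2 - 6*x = -m^3 + m^2*x - 6*m^2 - x^3 + x^2*(m + 6)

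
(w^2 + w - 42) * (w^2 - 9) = w^4 + w^3 - 51*w^2 - 9*w + 378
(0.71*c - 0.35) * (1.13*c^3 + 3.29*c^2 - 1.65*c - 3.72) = 0.8023*c^4 + 1.9404*c^3 - 2.323*c^2 - 2.0637*c + 1.302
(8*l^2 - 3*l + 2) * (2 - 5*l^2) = -40*l^4 + 15*l^3 + 6*l^2 - 6*l + 4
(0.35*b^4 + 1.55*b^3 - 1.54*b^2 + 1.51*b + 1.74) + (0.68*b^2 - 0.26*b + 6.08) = 0.35*b^4 + 1.55*b^3 - 0.86*b^2 + 1.25*b + 7.82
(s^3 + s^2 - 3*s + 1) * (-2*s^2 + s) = -2*s^5 - s^4 + 7*s^3 - 5*s^2 + s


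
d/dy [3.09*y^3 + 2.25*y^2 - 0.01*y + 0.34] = 9.27*y^2 + 4.5*y - 0.01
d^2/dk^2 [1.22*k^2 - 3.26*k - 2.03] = 2.44000000000000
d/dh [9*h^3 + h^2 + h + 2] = 27*h^2 + 2*h + 1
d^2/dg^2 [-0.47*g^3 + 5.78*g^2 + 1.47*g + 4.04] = 11.56 - 2.82*g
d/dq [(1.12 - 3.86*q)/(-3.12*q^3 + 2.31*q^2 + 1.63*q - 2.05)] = (-24.0864*q^3 + 19.3998*q^2 - 5.1744*q + 6.0874)/(9.7344*q^6 - 14.4144*q^5 - 4.8351*q^4 + 20.3226*q^3 - 6.8141*q^2 - 6.683*q + 4.2025)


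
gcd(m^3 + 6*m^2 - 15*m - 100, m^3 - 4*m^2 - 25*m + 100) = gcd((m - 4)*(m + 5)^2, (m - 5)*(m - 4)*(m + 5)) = m^2 + m - 20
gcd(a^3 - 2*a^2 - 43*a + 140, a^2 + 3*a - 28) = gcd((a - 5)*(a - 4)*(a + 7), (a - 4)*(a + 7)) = a^2 + 3*a - 28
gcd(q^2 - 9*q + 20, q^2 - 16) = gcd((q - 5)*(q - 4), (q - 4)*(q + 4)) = q - 4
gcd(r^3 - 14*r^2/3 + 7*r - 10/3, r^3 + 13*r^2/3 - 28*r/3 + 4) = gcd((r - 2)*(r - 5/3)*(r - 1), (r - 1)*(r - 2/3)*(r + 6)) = r - 1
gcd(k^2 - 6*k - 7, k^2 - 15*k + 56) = k - 7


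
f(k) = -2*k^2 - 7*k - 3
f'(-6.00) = 17.00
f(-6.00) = -33.00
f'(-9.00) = 29.00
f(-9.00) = -102.00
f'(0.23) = -7.92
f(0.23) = -4.72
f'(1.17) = -11.68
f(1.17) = -13.93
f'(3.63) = -21.52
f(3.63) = -54.76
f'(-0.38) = -5.48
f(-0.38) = -0.63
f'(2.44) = -16.76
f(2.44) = -31.99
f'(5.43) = -28.72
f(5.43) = -99.98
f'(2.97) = -18.88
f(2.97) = -41.43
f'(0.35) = -8.40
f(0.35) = -5.70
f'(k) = -4*k - 7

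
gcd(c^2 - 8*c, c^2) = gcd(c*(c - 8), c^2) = c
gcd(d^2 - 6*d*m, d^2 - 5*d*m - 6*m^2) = d - 6*m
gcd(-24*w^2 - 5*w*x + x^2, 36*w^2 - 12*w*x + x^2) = 1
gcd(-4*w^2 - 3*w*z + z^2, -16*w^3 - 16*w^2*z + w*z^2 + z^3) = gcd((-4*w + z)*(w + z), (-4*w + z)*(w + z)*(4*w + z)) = -4*w^2 - 3*w*z + z^2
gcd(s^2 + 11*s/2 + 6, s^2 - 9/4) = s + 3/2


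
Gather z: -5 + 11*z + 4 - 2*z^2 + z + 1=-2*z^2 + 12*z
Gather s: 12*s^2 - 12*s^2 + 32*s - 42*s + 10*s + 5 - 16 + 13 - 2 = 0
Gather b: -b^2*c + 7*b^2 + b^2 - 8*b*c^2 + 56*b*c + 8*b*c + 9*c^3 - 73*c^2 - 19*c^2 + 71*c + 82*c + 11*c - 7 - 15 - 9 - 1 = b^2*(8 - c) + b*(-8*c^2 + 64*c) + 9*c^3 - 92*c^2 + 164*c - 32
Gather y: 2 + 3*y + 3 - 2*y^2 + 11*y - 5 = -2*y^2 + 14*y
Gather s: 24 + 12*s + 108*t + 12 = 12*s + 108*t + 36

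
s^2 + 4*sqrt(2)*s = s*(s + 4*sqrt(2))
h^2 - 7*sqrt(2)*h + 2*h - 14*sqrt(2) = (h + 2)*(h - 7*sqrt(2))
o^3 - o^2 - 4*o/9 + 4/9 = (o - 1)*(o - 2/3)*(o + 2/3)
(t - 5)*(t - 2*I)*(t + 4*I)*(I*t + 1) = I*t^4 - t^3 - 5*I*t^3 + 5*t^2 + 10*I*t^2 + 8*t - 50*I*t - 40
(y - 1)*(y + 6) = y^2 + 5*y - 6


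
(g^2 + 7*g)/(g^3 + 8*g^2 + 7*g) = 1/(g + 1)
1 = 1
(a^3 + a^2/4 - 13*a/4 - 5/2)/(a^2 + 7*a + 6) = (4*a^2 - 3*a - 10)/(4*(a + 6))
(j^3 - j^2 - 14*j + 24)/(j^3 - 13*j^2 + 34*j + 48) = (j^3 - j^2 - 14*j + 24)/(j^3 - 13*j^2 + 34*j + 48)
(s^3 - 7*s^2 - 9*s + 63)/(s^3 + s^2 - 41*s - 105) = (s - 3)/(s + 5)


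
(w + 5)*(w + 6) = w^2 + 11*w + 30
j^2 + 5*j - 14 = (j - 2)*(j + 7)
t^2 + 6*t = t*(t + 6)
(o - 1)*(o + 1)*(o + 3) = o^3 + 3*o^2 - o - 3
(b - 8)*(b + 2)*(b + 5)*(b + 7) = b^4 + 6*b^3 - 53*b^2 - 402*b - 560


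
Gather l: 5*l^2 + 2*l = 5*l^2 + 2*l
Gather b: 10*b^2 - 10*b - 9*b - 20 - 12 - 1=10*b^2 - 19*b - 33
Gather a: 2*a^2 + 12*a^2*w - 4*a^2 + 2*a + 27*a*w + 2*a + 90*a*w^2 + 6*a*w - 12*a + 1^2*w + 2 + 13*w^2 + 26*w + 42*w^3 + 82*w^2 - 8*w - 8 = a^2*(12*w - 2) + a*(90*w^2 + 33*w - 8) + 42*w^3 + 95*w^2 + 19*w - 6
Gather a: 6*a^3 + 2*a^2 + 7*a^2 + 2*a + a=6*a^3 + 9*a^2 + 3*a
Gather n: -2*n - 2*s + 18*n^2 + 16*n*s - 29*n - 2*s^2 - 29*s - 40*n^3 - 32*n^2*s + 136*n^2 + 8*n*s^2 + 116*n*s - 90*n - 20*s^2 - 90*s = -40*n^3 + n^2*(154 - 32*s) + n*(8*s^2 + 132*s - 121) - 22*s^2 - 121*s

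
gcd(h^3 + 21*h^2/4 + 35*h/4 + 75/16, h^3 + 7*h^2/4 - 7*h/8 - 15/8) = h^2 + 11*h/4 + 15/8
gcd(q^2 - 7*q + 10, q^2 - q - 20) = q - 5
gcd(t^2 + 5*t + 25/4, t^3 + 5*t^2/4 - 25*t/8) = t + 5/2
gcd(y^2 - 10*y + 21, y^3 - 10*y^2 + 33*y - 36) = y - 3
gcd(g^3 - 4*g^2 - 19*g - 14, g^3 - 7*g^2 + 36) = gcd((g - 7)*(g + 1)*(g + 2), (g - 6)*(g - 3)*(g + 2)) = g + 2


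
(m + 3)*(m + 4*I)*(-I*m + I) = -I*m^3 + 4*m^2 - 2*I*m^2 + 8*m + 3*I*m - 12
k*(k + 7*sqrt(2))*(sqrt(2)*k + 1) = sqrt(2)*k^3 + 15*k^2 + 7*sqrt(2)*k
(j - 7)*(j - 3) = j^2 - 10*j + 21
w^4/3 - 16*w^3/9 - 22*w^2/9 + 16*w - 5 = (w/3 + 1)*(w - 5)*(w - 3)*(w - 1/3)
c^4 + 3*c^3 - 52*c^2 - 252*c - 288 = (c - 8)*(c + 2)*(c + 3)*(c + 6)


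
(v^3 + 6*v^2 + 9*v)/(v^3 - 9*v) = (v + 3)/(v - 3)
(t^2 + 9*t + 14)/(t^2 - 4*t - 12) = (t + 7)/(t - 6)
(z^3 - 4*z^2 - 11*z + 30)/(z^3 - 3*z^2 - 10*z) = (z^2 + z - 6)/(z*(z + 2))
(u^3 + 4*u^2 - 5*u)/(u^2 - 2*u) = (u^2 + 4*u - 5)/(u - 2)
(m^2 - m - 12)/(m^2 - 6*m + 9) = (m^2 - m - 12)/(m^2 - 6*m + 9)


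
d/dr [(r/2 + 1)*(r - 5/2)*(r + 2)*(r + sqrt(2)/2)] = (r + 2)*((r + 2)*(2*r - 5) + (r + 2)*(2*r + sqrt(2)) + (2*r - 5)*(2*r + sqrt(2)))/4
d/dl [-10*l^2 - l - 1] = -20*l - 1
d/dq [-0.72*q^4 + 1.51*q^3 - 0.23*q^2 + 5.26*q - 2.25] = -2.88*q^3 + 4.53*q^2 - 0.46*q + 5.26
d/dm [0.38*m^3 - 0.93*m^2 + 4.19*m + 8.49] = 1.14*m^2 - 1.86*m + 4.19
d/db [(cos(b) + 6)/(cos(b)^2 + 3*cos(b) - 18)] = sin(b)/(cos(b) - 3)^2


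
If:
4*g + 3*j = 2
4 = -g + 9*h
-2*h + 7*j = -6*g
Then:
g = 17/16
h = 9/16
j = -3/4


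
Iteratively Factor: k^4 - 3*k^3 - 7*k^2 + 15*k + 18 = (k - 3)*(k^3 - 7*k - 6) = (k - 3)*(k + 1)*(k^2 - k - 6) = (k - 3)^2*(k + 1)*(k + 2)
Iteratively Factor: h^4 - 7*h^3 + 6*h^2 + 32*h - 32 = (h - 4)*(h^3 - 3*h^2 - 6*h + 8) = (h - 4)*(h - 1)*(h^2 - 2*h - 8) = (h - 4)*(h - 1)*(h + 2)*(h - 4)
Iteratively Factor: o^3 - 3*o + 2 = (o - 1)*(o^2 + o - 2) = (o - 1)^2*(o + 2)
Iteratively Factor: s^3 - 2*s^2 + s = (s - 1)*(s^2 - s) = s*(s - 1)*(s - 1)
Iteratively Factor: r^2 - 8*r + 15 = (r - 3)*(r - 5)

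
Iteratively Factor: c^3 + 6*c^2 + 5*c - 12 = (c + 3)*(c^2 + 3*c - 4) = (c - 1)*(c + 3)*(c + 4)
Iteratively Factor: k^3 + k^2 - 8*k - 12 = (k - 3)*(k^2 + 4*k + 4) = (k - 3)*(k + 2)*(k + 2)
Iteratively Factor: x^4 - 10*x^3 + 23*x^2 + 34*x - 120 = (x - 5)*(x^3 - 5*x^2 - 2*x + 24) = (x - 5)*(x + 2)*(x^2 - 7*x + 12) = (x - 5)*(x - 3)*(x + 2)*(x - 4)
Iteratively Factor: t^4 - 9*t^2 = (t)*(t^3 - 9*t) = t^2*(t^2 - 9) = t^2*(t - 3)*(t + 3)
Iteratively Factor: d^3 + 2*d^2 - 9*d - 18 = (d + 3)*(d^2 - d - 6) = (d + 2)*(d + 3)*(d - 3)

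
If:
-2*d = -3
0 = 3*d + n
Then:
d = 3/2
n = -9/2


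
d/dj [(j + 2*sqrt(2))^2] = 2*j + 4*sqrt(2)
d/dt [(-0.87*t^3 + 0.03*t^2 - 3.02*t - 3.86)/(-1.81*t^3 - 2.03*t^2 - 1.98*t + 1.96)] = (1.8204*t^4 - 7.4872*t^3 - 32.2654*t^2 - 15.554*t - 13.562)/(3.2761*t^6 + 7.3486*t^5 + 11.2885*t^4 + 0.943599999999998*t^3 - 4.0372*t^2 - 7.7616*t + 3.8416)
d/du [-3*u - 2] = -3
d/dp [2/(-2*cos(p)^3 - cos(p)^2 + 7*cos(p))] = 2*(-6*cos(p)^2 - 2*cos(p) + 7)*sin(p)/((cos(p) + cos(2*p) - 6)^2*cos(p)^2)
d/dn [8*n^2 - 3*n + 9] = 16*n - 3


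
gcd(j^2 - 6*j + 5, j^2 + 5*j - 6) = j - 1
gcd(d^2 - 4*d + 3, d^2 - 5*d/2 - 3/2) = d - 3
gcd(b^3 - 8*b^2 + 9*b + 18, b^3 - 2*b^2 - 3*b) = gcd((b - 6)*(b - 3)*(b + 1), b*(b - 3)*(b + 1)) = b^2 - 2*b - 3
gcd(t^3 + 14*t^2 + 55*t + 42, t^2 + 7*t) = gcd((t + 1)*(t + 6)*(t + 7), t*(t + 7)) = t + 7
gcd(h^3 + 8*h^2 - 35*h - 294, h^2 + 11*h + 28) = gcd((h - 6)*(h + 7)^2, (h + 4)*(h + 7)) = h + 7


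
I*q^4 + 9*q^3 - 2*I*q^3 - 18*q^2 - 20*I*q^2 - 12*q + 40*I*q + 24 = (q - 2)*(q - 6*I)*(q - 2*I)*(I*q + 1)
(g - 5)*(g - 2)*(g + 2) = g^3 - 5*g^2 - 4*g + 20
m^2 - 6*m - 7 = (m - 7)*(m + 1)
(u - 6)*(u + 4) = u^2 - 2*u - 24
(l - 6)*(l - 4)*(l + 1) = l^3 - 9*l^2 + 14*l + 24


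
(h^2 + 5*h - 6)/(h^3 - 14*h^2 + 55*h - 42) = (h + 6)/(h^2 - 13*h + 42)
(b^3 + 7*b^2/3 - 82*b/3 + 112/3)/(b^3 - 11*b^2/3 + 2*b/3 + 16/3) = (b + 7)/(b + 1)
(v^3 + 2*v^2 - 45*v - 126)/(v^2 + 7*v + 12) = (v^2 - v - 42)/(v + 4)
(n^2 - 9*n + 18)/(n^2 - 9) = (n - 6)/(n + 3)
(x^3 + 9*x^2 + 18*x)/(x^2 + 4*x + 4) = x*(x^2 + 9*x + 18)/(x^2 + 4*x + 4)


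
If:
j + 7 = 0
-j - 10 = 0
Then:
No Solution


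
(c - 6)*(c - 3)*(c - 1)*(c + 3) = c^4 - 7*c^3 - 3*c^2 + 63*c - 54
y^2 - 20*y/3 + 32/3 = (y - 4)*(y - 8/3)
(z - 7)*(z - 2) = z^2 - 9*z + 14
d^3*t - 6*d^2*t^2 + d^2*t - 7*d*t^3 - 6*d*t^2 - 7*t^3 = (d - 7*t)*(d + t)*(d*t + t)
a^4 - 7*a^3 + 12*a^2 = a^2*(a - 4)*(a - 3)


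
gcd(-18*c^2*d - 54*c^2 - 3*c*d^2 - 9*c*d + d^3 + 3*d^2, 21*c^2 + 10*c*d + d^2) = 3*c + d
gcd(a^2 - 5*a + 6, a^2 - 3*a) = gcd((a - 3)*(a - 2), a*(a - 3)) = a - 3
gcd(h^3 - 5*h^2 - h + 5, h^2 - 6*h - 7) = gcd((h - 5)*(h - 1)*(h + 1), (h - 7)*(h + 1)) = h + 1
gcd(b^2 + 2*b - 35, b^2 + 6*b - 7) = b + 7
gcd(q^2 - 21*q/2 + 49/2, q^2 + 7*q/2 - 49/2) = q - 7/2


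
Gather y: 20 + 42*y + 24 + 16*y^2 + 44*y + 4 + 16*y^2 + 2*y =32*y^2 + 88*y + 48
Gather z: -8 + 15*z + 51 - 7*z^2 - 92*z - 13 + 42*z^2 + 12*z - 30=35*z^2 - 65*z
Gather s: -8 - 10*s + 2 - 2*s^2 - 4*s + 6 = -2*s^2 - 14*s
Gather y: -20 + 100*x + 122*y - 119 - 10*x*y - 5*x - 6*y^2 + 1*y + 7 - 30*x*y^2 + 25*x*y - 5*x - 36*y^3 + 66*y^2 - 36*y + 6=90*x - 36*y^3 + y^2*(60 - 30*x) + y*(15*x + 87) - 126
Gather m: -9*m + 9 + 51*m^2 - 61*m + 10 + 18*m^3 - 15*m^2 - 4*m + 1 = 18*m^3 + 36*m^2 - 74*m + 20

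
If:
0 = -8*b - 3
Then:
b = -3/8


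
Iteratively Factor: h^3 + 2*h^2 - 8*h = (h - 2)*(h^2 + 4*h) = (h - 2)*(h + 4)*(h)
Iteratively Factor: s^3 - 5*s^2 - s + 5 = (s - 5)*(s^2 - 1) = (s - 5)*(s + 1)*(s - 1)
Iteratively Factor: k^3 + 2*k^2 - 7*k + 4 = (k + 4)*(k^2 - 2*k + 1) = (k - 1)*(k + 4)*(k - 1)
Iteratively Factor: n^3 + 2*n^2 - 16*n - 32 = (n + 2)*(n^2 - 16) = (n + 2)*(n + 4)*(n - 4)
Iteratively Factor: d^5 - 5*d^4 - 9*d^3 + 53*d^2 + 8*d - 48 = (d + 3)*(d^4 - 8*d^3 + 15*d^2 + 8*d - 16) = (d - 4)*(d + 3)*(d^3 - 4*d^2 - d + 4) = (d - 4)*(d - 1)*(d + 3)*(d^2 - 3*d - 4) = (d - 4)*(d - 1)*(d + 1)*(d + 3)*(d - 4)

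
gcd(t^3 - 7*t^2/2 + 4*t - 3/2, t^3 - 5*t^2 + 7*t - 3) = t^2 - 2*t + 1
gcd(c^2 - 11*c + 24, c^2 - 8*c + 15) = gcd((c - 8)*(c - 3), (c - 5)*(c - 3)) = c - 3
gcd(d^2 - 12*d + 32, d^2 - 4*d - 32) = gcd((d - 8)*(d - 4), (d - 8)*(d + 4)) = d - 8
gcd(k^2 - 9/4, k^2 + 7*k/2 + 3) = k + 3/2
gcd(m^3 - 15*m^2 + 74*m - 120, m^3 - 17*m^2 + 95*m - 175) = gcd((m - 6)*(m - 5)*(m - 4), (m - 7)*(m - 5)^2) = m - 5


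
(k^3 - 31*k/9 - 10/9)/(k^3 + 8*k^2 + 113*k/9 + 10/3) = (k - 2)/(k + 6)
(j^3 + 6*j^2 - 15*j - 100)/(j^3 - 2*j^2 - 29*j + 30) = (j^2 + j - 20)/(j^2 - 7*j + 6)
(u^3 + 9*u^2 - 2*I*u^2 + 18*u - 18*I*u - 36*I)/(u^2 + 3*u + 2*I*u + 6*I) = (u^2 + 2*u*(3 - I) - 12*I)/(u + 2*I)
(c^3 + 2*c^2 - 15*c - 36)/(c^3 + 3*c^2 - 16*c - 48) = (c + 3)/(c + 4)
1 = 1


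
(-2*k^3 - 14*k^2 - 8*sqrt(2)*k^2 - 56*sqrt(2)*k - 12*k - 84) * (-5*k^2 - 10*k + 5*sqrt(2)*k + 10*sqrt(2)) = 10*k^5 + 30*sqrt(2)*k^4 + 90*k^4 + 120*k^3 + 270*sqrt(2)*k^3 - 180*k^2 + 360*sqrt(2)*k^2 - 540*sqrt(2)*k - 280*k - 840*sqrt(2)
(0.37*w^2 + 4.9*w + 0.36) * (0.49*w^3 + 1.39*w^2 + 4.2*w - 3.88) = 0.1813*w^5 + 2.9153*w^4 + 8.5414*w^3 + 19.6448*w^2 - 17.5*w - 1.3968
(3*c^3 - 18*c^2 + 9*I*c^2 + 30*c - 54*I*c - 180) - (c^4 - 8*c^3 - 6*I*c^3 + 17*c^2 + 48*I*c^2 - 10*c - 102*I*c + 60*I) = -c^4 + 11*c^3 + 6*I*c^3 - 35*c^2 - 39*I*c^2 + 40*c + 48*I*c - 180 - 60*I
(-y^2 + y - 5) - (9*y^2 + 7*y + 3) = -10*y^2 - 6*y - 8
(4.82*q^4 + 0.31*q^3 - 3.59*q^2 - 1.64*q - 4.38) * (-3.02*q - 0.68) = -14.5564*q^5 - 4.2138*q^4 + 10.631*q^3 + 7.394*q^2 + 14.3428*q + 2.9784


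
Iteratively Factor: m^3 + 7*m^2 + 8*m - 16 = (m + 4)*(m^2 + 3*m - 4) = (m + 4)^2*(m - 1)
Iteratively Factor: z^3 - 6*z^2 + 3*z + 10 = (z + 1)*(z^2 - 7*z + 10) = (z - 5)*(z + 1)*(z - 2)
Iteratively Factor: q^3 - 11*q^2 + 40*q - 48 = (q - 4)*(q^2 - 7*q + 12) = (q - 4)^2*(q - 3)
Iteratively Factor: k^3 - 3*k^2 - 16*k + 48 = (k + 4)*(k^2 - 7*k + 12) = (k - 3)*(k + 4)*(k - 4)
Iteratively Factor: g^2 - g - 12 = (g - 4)*(g + 3)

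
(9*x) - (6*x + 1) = 3*x - 1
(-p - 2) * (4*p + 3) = -4*p^2 - 11*p - 6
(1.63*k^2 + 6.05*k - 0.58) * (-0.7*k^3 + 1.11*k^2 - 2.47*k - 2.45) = -1.141*k^5 - 2.4257*k^4 + 3.0954*k^3 - 19.5808*k^2 - 13.3899*k + 1.421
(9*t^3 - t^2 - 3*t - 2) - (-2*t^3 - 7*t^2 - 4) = 11*t^3 + 6*t^2 - 3*t + 2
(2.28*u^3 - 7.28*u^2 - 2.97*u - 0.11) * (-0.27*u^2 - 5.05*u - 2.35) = -0.6156*u^5 - 9.5484*u^4 + 32.2079*u^3 + 32.1362*u^2 + 7.535*u + 0.2585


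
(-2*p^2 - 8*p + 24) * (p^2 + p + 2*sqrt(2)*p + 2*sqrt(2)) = -2*p^4 - 10*p^3 - 4*sqrt(2)*p^3 - 20*sqrt(2)*p^2 + 16*p^2 + 24*p + 32*sqrt(2)*p + 48*sqrt(2)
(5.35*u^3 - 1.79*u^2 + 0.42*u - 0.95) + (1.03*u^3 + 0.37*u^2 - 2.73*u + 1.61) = 6.38*u^3 - 1.42*u^2 - 2.31*u + 0.66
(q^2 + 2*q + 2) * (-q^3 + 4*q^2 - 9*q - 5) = -q^5 + 2*q^4 - 3*q^3 - 15*q^2 - 28*q - 10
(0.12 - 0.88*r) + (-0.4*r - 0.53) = -1.28*r - 0.41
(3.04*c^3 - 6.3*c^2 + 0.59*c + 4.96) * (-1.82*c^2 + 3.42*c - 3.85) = -5.5328*c^5 + 21.8628*c^4 - 34.3238*c^3 + 17.2456*c^2 + 14.6917*c - 19.096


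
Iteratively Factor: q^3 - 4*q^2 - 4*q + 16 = (q - 4)*(q^2 - 4) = (q - 4)*(q + 2)*(q - 2)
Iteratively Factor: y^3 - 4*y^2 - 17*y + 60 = (y - 5)*(y^2 + y - 12) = (y - 5)*(y - 3)*(y + 4)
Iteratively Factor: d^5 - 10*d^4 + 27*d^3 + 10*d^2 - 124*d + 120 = (d - 5)*(d^4 - 5*d^3 + 2*d^2 + 20*d - 24) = (d - 5)*(d - 2)*(d^3 - 3*d^2 - 4*d + 12) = (d - 5)*(d - 2)^2*(d^2 - d - 6) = (d - 5)*(d - 2)^2*(d + 2)*(d - 3)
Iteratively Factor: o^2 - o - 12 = (o - 4)*(o + 3)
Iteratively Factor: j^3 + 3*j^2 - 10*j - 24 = (j + 2)*(j^2 + j - 12) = (j + 2)*(j + 4)*(j - 3)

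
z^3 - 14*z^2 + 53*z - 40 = (z - 8)*(z - 5)*(z - 1)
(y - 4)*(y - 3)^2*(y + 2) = y^4 - 8*y^3 + 13*y^2 + 30*y - 72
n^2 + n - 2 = (n - 1)*(n + 2)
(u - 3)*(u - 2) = u^2 - 5*u + 6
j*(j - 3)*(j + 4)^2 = j^4 + 5*j^3 - 8*j^2 - 48*j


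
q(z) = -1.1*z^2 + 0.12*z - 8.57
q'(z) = 0.12 - 2.2*z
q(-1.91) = -12.81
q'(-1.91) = 4.32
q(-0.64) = -9.10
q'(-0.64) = 1.53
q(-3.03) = -19.03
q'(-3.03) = 6.79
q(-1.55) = -11.40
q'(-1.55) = 3.53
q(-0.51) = -8.92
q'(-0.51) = 1.24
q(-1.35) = -10.74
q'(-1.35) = 3.09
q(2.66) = -16.03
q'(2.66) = -5.73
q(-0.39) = -8.78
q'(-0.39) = 0.98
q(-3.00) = -18.83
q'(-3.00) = 6.72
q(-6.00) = -48.89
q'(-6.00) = 13.32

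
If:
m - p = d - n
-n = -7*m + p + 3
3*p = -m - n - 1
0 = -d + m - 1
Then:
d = -11/15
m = 4/15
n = -16/15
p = -1/15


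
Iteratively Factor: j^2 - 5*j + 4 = (j - 4)*(j - 1)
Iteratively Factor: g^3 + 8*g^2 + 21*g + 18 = (g + 3)*(g^2 + 5*g + 6) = (g + 3)^2*(g + 2)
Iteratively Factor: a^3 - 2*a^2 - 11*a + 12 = (a - 4)*(a^2 + 2*a - 3) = (a - 4)*(a + 3)*(a - 1)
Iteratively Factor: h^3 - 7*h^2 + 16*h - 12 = (h - 2)*(h^2 - 5*h + 6) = (h - 3)*(h - 2)*(h - 2)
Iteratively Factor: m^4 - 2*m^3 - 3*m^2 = (m)*(m^3 - 2*m^2 - 3*m) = m^2*(m^2 - 2*m - 3) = m^2*(m - 3)*(m + 1)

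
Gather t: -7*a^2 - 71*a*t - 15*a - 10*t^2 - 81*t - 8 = -7*a^2 - 15*a - 10*t^2 + t*(-71*a - 81) - 8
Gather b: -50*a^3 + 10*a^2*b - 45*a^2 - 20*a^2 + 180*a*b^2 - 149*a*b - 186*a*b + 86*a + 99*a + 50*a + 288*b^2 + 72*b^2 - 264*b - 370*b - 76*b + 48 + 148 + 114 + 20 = -50*a^3 - 65*a^2 + 235*a + b^2*(180*a + 360) + b*(10*a^2 - 335*a - 710) + 330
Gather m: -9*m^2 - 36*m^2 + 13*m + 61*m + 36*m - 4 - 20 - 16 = -45*m^2 + 110*m - 40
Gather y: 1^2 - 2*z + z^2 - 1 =z^2 - 2*z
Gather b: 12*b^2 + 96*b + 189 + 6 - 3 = 12*b^2 + 96*b + 192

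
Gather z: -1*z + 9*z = 8*z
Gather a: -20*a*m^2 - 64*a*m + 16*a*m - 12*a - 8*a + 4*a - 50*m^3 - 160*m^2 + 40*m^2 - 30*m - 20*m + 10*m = a*(-20*m^2 - 48*m - 16) - 50*m^3 - 120*m^2 - 40*m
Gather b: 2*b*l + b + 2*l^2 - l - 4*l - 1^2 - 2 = b*(2*l + 1) + 2*l^2 - 5*l - 3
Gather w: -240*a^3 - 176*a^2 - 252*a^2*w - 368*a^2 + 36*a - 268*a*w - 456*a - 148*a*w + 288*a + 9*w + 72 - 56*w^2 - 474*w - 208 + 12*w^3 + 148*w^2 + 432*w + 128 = -240*a^3 - 544*a^2 - 132*a + 12*w^3 + 92*w^2 + w*(-252*a^2 - 416*a - 33) - 8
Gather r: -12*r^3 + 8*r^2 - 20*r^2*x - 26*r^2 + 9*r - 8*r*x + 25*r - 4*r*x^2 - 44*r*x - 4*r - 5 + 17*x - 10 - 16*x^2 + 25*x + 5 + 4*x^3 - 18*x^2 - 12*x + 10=-12*r^3 + r^2*(-20*x - 18) + r*(-4*x^2 - 52*x + 30) + 4*x^3 - 34*x^2 + 30*x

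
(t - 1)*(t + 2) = t^2 + t - 2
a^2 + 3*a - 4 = (a - 1)*(a + 4)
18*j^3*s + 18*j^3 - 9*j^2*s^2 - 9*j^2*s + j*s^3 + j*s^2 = (-6*j + s)*(-3*j + s)*(j*s + j)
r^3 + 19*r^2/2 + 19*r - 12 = (r - 1/2)*(r + 4)*(r + 6)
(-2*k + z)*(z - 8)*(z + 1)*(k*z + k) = -2*k^2*z^3 + 12*k^2*z^2 + 30*k^2*z + 16*k^2 + k*z^4 - 6*k*z^3 - 15*k*z^2 - 8*k*z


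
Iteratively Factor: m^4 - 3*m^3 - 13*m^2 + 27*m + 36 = (m + 1)*(m^3 - 4*m^2 - 9*m + 36) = (m - 4)*(m + 1)*(m^2 - 9) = (m - 4)*(m + 1)*(m + 3)*(m - 3)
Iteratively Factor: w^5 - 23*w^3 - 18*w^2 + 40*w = (w + 2)*(w^4 - 2*w^3 - 19*w^2 + 20*w) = (w - 5)*(w + 2)*(w^3 + 3*w^2 - 4*w) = w*(w - 5)*(w + 2)*(w^2 + 3*w - 4) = w*(w - 5)*(w + 2)*(w + 4)*(w - 1)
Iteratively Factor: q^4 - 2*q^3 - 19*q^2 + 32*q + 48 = (q + 4)*(q^3 - 6*q^2 + 5*q + 12) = (q - 3)*(q + 4)*(q^2 - 3*q - 4) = (q - 3)*(q + 1)*(q + 4)*(q - 4)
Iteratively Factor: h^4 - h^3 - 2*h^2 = (h)*(h^3 - h^2 - 2*h) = h^2*(h^2 - h - 2) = h^2*(h + 1)*(h - 2)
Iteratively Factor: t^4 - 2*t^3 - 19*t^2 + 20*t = (t - 5)*(t^3 + 3*t^2 - 4*t) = (t - 5)*(t + 4)*(t^2 - t) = t*(t - 5)*(t + 4)*(t - 1)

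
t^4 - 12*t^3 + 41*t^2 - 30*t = t*(t - 6)*(t - 5)*(t - 1)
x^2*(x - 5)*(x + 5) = x^4 - 25*x^2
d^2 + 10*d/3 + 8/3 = (d + 4/3)*(d + 2)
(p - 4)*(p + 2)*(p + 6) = p^3 + 4*p^2 - 20*p - 48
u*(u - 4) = u^2 - 4*u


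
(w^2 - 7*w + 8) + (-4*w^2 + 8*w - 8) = -3*w^2 + w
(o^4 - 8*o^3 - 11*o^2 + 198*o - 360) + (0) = o^4 - 8*o^3 - 11*o^2 + 198*o - 360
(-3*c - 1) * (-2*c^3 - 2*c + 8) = 6*c^4 + 2*c^3 + 6*c^2 - 22*c - 8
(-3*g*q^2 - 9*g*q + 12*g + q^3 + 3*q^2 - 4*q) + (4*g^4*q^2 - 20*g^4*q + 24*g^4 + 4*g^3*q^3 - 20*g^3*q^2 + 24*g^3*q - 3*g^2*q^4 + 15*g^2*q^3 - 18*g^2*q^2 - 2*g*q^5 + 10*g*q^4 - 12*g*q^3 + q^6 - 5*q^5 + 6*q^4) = 4*g^4*q^2 - 20*g^4*q + 24*g^4 + 4*g^3*q^3 - 20*g^3*q^2 + 24*g^3*q - 3*g^2*q^4 + 15*g^2*q^3 - 18*g^2*q^2 - 2*g*q^5 + 10*g*q^4 - 12*g*q^3 - 3*g*q^2 - 9*g*q + 12*g + q^6 - 5*q^5 + 6*q^4 + q^3 + 3*q^2 - 4*q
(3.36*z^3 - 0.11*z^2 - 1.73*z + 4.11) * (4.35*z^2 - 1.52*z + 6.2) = 14.616*z^5 - 5.5857*z^4 + 13.4737*z^3 + 19.8261*z^2 - 16.9732*z + 25.482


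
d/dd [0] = 0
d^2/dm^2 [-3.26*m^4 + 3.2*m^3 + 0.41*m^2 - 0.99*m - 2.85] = -39.12*m^2 + 19.2*m + 0.82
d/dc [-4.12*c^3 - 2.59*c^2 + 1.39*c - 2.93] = -12.36*c^2 - 5.18*c + 1.39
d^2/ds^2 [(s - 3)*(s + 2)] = 2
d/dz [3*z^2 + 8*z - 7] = 6*z + 8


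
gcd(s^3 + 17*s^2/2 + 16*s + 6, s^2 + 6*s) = s + 6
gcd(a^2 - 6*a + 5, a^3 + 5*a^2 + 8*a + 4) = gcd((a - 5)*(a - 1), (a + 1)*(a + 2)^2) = 1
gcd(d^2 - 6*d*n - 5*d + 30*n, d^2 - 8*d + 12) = 1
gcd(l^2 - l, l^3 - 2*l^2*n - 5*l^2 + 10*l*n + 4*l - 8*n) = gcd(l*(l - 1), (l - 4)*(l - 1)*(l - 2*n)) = l - 1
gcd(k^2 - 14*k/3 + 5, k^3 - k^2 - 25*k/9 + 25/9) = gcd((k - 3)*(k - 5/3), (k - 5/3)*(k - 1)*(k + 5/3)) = k - 5/3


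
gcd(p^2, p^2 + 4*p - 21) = 1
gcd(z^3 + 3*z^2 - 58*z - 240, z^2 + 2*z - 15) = z + 5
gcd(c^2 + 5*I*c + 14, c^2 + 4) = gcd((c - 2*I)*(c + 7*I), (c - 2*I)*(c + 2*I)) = c - 2*I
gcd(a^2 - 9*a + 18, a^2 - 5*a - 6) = a - 6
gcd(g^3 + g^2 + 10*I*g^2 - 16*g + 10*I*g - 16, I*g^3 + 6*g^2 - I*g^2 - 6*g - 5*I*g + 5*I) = 1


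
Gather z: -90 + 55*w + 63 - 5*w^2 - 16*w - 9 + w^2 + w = -4*w^2 + 40*w - 36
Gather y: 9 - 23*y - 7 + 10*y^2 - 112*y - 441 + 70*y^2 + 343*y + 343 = 80*y^2 + 208*y - 96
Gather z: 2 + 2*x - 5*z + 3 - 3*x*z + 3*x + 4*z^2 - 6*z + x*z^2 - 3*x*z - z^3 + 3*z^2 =5*x - z^3 + z^2*(x + 7) + z*(-6*x - 11) + 5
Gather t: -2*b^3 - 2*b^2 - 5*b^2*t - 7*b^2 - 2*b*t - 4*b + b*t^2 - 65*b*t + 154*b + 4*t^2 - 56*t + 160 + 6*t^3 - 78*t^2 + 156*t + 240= -2*b^3 - 9*b^2 + 150*b + 6*t^3 + t^2*(b - 74) + t*(-5*b^2 - 67*b + 100) + 400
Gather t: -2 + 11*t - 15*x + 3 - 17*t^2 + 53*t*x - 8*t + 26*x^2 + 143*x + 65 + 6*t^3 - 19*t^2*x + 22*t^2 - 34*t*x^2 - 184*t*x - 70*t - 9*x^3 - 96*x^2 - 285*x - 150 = 6*t^3 + t^2*(5 - 19*x) + t*(-34*x^2 - 131*x - 67) - 9*x^3 - 70*x^2 - 157*x - 84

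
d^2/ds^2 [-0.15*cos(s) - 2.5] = 0.15*cos(s)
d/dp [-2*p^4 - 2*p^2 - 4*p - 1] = -8*p^3 - 4*p - 4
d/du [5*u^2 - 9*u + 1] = 10*u - 9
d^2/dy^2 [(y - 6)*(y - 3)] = 2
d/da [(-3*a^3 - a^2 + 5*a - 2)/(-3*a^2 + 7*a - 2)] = (9*a^4 - 42*a^3 + 26*a^2 - 8*a + 4)/(9*a^4 - 42*a^3 + 61*a^2 - 28*a + 4)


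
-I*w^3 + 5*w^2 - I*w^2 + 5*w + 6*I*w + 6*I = (w + 2*I)*(w + 3*I)*(-I*w - I)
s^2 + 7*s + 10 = (s + 2)*(s + 5)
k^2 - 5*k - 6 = (k - 6)*(k + 1)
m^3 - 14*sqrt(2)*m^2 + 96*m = m*(m - 8*sqrt(2))*(m - 6*sqrt(2))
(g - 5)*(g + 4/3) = g^2 - 11*g/3 - 20/3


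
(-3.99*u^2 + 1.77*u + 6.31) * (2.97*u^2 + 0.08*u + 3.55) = -11.8503*u^4 + 4.9377*u^3 + 4.7178*u^2 + 6.7883*u + 22.4005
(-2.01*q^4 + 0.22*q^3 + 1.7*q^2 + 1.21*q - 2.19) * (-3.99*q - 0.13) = 8.0199*q^5 - 0.6165*q^4 - 6.8116*q^3 - 5.0489*q^2 + 8.5808*q + 0.2847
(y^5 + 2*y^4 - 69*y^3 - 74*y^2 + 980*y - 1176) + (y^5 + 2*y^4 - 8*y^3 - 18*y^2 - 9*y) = 2*y^5 + 4*y^4 - 77*y^3 - 92*y^2 + 971*y - 1176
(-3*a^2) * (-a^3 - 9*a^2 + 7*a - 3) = 3*a^5 + 27*a^4 - 21*a^3 + 9*a^2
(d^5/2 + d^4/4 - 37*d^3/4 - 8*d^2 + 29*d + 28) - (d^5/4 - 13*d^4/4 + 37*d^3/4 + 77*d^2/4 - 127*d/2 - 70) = d^5/4 + 7*d^4/2 - 37*d^3/2 - 109*d^2/4 + 185*d/2 + 98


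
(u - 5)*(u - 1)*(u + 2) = u^3 - 4*u^2 - 7*u + 10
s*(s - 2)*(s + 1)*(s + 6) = s^4 + 5*s^3 - 8*s^2 - 12*s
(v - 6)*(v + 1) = v^2 - 5*v - 6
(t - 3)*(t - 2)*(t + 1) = t^3 - 4*t^2 + t + 6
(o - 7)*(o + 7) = o^2 - 49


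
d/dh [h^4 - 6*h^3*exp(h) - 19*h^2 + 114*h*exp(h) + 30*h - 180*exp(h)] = -6*h^3*exp(h) + 4*h^3 - 18*h^2*exp(h) + 114*h*exp(h) - 38*h - 66*exp(h) + 30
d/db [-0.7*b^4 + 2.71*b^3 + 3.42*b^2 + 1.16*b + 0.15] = -2.8*b^3 + 8.13*b^2 + 6.84*b + 1.16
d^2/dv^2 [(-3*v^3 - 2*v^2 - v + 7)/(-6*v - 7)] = 2*(108*v^3 + 378*v^2 + 441*v - 196)/(216*v^3 + 756*v^2 + 882*v + 343)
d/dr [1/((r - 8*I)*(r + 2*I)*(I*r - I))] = I*((r - 1)*(r - 8*I) + (r - 1)*(r + 2*I) + (r - 8*I)*(r + 2*I))/((r - 1)^2*(r - 8*I)^2*(r + 2*I)^2)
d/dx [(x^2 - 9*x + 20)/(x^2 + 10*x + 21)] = (19*x^2 + 2*x - 389)/(x^4 + 20*x^3 + 142*x^2 + 420*x + 441)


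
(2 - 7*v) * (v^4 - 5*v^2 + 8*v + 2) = -7*v^5 + 2*v^4 + 35*v^3 - 66*v^2 + 2*v + 4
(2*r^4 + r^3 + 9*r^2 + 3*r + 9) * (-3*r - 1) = -6*r^5 - 5*r^4 - 28*r^3 - 18*r^2 - 30*r - 9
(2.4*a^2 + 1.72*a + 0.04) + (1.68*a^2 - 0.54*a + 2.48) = 4.08*a^2 + 1.18*a + 2.52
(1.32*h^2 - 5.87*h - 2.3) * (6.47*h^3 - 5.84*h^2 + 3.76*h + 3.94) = 8.5404*h^5 - 45.6877*h^4 + 24.363*h^3 - 3.4384*h^2 - 31.7758*h - 9.062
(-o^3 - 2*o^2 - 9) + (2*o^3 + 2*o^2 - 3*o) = o^3 - 3*o - 9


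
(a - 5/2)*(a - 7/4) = a^2 - 17*a/4 + 35/8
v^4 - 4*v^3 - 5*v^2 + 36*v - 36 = (v - 3)*(v - 2)^2*(v + 3)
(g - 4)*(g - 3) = g^2 - 7*g + 12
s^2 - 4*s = s*(s - 4)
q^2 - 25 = (q - 5)*(q + 5)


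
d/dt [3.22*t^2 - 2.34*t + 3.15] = 6.44*t - 2.34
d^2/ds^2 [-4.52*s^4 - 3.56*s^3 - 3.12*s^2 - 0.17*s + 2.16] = -54.24*s^2 - 21.36*s - 6.24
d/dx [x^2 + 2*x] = 2*x + 2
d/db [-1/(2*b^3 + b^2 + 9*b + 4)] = (6*b^2 + 2*b + 9)/(2*b^3 + b^2 + 9*b + 4)^2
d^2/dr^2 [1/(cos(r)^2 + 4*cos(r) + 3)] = (-4*sin(r)^4 + 6*sin(r)^2 + 27*cos(r) - 3*cos(3*r) + 24)/((cos(r) + 1)^3*(cos(r) + 3)^3)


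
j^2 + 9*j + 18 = (j + 3)*(j + 6)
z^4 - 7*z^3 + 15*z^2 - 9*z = z*(z - 3)^2*(z - 1)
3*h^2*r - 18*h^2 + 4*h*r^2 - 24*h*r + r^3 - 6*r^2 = (h + r)*(3*h + r)*(r - 6)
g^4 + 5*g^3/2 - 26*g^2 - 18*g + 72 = (g - 4)*(g - 3/2)*(g + 2)*(g + 6)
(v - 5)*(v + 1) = v^2 - 4*v - 5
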